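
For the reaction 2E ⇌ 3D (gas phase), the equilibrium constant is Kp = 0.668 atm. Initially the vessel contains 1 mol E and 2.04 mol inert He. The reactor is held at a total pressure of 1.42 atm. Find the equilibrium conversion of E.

Let X = conversion of E (basis 1 mol E); extent of reaction ξ = 0.5X.
At extent ξ: n_E = 1 − X; n_D = 1.5X; n_I = 2.04 (inert).
n_T = Σnᵢ = 3.04 + 0.5X.
y_i = n_i/n_T, p_i = y_i·P. Kp = p_D^3 / (p_E^2).
Setting this equal to 0.668 atm and taking the physical root (0 < X < 1) gives X = 0.491.

X = 0.491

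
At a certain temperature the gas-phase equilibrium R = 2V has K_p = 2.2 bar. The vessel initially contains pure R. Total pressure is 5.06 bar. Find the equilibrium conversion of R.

X = 0.313

Take 1 mol R as basis and let X be its fractional conversion, so ξ = X.
Mole table: n_R = 1 − X; n_V = 2X.
Summing: n_T = 1 + X.
Mole fractions y_i = n_i/n_T; K_p = p_V^2 / (p_R) with p_i = y_i·P.
Substituting and setting equal to 2.2 bar gives a polynomial in X; the root in (0,1) is X = 0.313.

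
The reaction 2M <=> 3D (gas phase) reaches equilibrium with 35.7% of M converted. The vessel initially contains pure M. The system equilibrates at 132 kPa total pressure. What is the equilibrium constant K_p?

K_p = 41.6 kPa

Basis: 1 mol M initially; let X = conversion of M. Extent ξ = 0.5X.
Mole table: n_M = 1 − X; n_D = 1.5X.
n_T = Σnᵢ = 1 + 0.5X.
At X = 0.357: n_M = 0.643, n_D = 0.535, n_T = 1.18.
p_i = (n_i/n_T)·P. K_p = p_D^3 / (p_M^2) = 41.6 kPa.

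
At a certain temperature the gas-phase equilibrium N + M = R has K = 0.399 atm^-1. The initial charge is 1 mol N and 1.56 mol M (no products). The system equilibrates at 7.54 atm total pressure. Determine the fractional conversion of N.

X = 0.596

Let X = conversion of N (basis 1 mol N); extent of reaction ξ = X.
At extent ξ: n_N = 1 − X; n_M = 1.56 − X; n_R = X.
Summing: n_T = 2.56 − X.
With p_i = (n_i/n_T)P, K = p_R / (p_N p_M).
Equating to 0.399 atm^-1 and solving on 0 < X < 1: X = 0.596.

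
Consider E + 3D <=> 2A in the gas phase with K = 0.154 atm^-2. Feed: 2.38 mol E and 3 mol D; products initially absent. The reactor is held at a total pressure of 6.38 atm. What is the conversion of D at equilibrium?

Take 3 mol D as basis and let X be its fractional conversion, so ξ = X.
Moles: n_E = 2.38 − X; n_D = 3 − 3X; n_A = 2X.
Total moles n_T = 5.38 − 2X.
y_i = n_i/n_T, p_i = y_i·P. K = p_A^2 / (p_E p_D^3).
Equating to 0.154 atm^-2 and solving on 0 < X < 1: X = 0.574.

X = 0.574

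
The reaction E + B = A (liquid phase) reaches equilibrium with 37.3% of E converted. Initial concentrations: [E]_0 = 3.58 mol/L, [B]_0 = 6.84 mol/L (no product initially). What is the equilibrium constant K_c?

K_c = 0.108 L/mol

Let X = conversion of E.
Concentrations: [E] = 3.58 − 3.58X; [B] = 6.84 − 3.58X; [A] = 3.58X.
At X = 0.373: [E] = 2.24, [B] = 5.5, [A] = 1.34.
K_c = [A] / ([E] [B]) = 0.108 L/mol.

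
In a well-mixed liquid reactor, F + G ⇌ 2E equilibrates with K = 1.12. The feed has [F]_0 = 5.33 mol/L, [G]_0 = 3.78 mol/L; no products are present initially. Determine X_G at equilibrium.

Let X = conversion of G; extent ξ = 3.78·X mol/L.
Concentrations: [F] = 5.33 − 3.78X; [G] = 3.78 − 3.78X; [E] = 7.56X.
K = [E]^2 / ([F] [G]).
Setting equal to 1.12 and solving for X on (0,1) gives X = 0.408.

X = 0.408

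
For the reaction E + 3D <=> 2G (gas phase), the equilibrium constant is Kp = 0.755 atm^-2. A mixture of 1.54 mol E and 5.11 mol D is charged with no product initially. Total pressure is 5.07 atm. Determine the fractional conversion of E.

Take 1.54 mol E as basis and let X be its fractional conversion, so ξ = 1.54X.
At extent ξ: n_E = 1.54 − 1.54X; n_D = 5.11 − 4.62X; n_G = 3.08X.
n_T = Σnᵢ = 6.65 − 3.08X.
With p_i = (n_i/n_T)P, Kp = p_G^2 / (p_E p_D^3).
This yields a degree-4 equation in X; solving on (0,1), X = 0.661.

X = 0.661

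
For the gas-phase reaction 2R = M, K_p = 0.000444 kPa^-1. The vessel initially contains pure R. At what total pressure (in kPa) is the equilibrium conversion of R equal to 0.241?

Let X = conversion of R (basis 1 mol R); extent of reaction ξ = 0.5X.
Species balance: n_R = 1 − X; n_M = 0.5X.
n_T = Σnᵢ = 1 − 0.5X.
K_p = p_M / (p_R^2) with p_i = (n_i/n_T)·P.
At X = 0.241: the mole-fraction product g(X) = Π y_i^ν_i = 0.184. Since K_p = g(X)·P^{-1}, P = (g/K_p)^(1/1) = (0.184/0.000444)^(1/1) = 414 kPa.

P = 414 kPa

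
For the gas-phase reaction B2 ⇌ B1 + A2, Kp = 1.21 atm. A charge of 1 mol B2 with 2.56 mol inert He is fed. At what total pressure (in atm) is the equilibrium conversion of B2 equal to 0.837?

P = 1.24 atm

Let X = conversion of B2 (basis 1 mol B2); extent of reaction ξ = X.
Mole table: n_B2 = 1 − X; n_B1 = X; n_A2 = X; n_I = 2.56 (inert).
n_T = Σnᵢ = 3.56 + X.
Kp = p_B1 p_A2 / (p_B2) with p_i = (n_i/n_T)·P.
At X = 0.837: the mole-fraction product g(X) = Π y_i^ν_i = 0.9775. Since Kp = g(X)·P^{1}, P = (Kp/g)^(1/1) = (1.21/0.9775)^(1/1) = 1.24 atm.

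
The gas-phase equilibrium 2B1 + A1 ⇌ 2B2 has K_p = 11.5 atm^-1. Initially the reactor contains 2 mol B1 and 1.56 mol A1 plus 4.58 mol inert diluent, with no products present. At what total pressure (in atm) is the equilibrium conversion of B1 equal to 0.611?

Let X = conversion of B1 (basis 2 mol B1); extent of reaction ξ = X.
Species balance: n_B1 = 2 − 2X; n_A1 = 1.56 − X; n_B2 = 2X; n_I = 4.58 (inert).
Total moles n_T = 8.14 − X.
K_p = p_B2^2 / (p_B1^2 p_A1) with p_i = (n_i/n_T)·P.
At X = 0.611: the mole-fraction product g(X) = Π y_i^ν_i = 19.57. Since K_p = g(X)·P^{-1}, P = (g/K_p)^(1/1) = (19.57/11.5)^(1/1) = 1.7 atm.

P = 1.7 atm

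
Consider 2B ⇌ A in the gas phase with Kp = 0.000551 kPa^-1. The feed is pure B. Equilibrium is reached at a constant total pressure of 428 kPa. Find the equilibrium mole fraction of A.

Basis: 1 mol B initially; let X = conversion of B. Extent ξ = 0.5X.
Mole table: n_B = 1 − X; n_A = 0.5X.
Total moles n_T = 1 − 0.5X.
Mole fractions y_i = n_i/n_T; Kp = p_A / (p_B^2) with p_i = y_i·P.
Substituting and setting equal to 0.000551 kPa^-1 gives a polynomial in X; the root in (0,1) is X = 0.283.
Then n_A = 0.141, n_T = 0.859, so y_A = 0.165.

y_A = 0.165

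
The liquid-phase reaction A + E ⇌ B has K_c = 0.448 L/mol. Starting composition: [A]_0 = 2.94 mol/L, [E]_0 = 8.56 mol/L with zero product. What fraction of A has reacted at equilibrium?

X = 0.741

Let X = conversion of A; extent ξ = 2.94·X mol/L.
Concentrations: [A] = 2.94 − 2.94X; [E] = 8.56 − 2.94X; [B] = 2.94X.
K_c = [B] / ([A] [E]).
This equals 0.448 at X = 0.741 (the root in 0 < X < 1).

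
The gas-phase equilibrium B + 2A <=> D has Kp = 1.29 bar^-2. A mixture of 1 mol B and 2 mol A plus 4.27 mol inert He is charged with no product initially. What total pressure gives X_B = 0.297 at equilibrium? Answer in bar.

Let X = conversion of B (basis 1 mol B); extent of reaction ξ = X.
Species balance: n_B = 1 − X; n_A = 2 − 2X; n_D = X; n_I = 4.27 (inert).
Total moles n_T = 7.27 − 2X.
Kp = p_D / (p_B p_A^2) with p_i = (n_i/n_T)·P.
At X = 0.297: the mole-fraction product g(X) = Π y_i^ν_i = 9.525. Since Kp = g(X)·P^{-2}, P = (g/Kp)^(1/2) = (9.525/1.29)^(1/2) = 2.72 bar.

P = 2.72 bar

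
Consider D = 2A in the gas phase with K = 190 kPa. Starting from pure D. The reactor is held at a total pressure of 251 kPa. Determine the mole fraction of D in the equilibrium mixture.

y_D = 0.430

Basis: 1 mol D initially; let X = conversion of D. Extent ξ = X.
Species balance: n_D = 1 − X; n_A = 2X.
n_T = Σnᵢ = 1 + X.
Mole fractions y_i = n_i/n_T; K = p_A^2 / (p_D) with p_i = y_i·P.
Setting this equal to 190 kPa and taking the physical root (0 < X < 1) gives X = 0.399.
Then n_D = 0.601, n_T = 1.4, so y_D = 0.430.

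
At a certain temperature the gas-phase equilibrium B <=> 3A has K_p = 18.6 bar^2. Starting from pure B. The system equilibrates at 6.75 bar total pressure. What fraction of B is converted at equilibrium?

Basis: 1 mol B initially; let X = conversion of B. Extent ξ = X.
Mole table: n_B = 1 − X; n_A = 3X.
n_T = Σnᵢ = 1 + 2X.
With p_i = (n_i/n_T)P, K_p = p_A^3 / (p_B).
Setting this equal to 18.6 bar^2 and taking the physical root (0 < X < 1) gives X = 0.300.

X = 0.300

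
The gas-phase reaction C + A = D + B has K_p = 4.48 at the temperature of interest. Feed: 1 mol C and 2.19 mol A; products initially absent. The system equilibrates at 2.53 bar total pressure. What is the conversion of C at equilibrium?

X = 0.871

Let X = conversion of C (basis 1 mol C); extent of reaction ξ = X.
Species balance: n_C = 1 − X; n_A = 2.19 − X; n_D = X; n_B = X.
n_T stays at 3.19 (no change in mole number).
y_i = n_i/n_T, p_i = y_i·P. K_p = p_D p_B / (p_C p_A).
Equating to 4.48 and solving on 0 < X < 1: X = 0.871.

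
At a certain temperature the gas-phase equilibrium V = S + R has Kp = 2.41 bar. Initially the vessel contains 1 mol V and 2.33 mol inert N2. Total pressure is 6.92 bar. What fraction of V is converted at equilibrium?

X = 0.674

Take 1 mol V as basis and let X be its fractional conversion, so ξ = X.
Moles: n_V = 1 − X; n_S = X; n_R = X; n_I = 2.33 (inert).
n_T = Σnᵢ = 3.33 + X.
Mole fractions y_i = n_i/n_T; Kp = p_S p_R / (p_V) with p_i = y_i·P.
Equating to 2.41 bar and solving on 0 < X < 1: X = 0.674.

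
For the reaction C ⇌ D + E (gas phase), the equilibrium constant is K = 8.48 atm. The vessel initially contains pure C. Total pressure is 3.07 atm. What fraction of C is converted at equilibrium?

X = 0.857

Let X = conversion of C (basis 1 mol C); extent of reaction ξ = X.
Mole table: n_C = 1 − X; n_D = X; n_E = X.
n_T = Σnᵢ = 1 + X.
y_i = n_i/n_T, p_i = y_i·P. K = p_D p_E / (p_C).
Equating to 8.48 atm and solving on 0 < X < 1: X = 0.857.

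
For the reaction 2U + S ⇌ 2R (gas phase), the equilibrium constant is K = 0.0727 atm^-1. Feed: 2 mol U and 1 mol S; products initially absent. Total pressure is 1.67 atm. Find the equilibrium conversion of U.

X = 0.159

Let X = conversion of U (basis 2 mol U); extent of reaction ξ = X.
Moles: n_U = 2 − 2X; n_S = 1 − X; n_R = 2X.
Total moles n_T = 3 − X.
Mole fractions y_i = n_i/n_T; K = p_R^2 / (p_U^2 p_S) with p_i = y_i·P.
Substituting and setting equal to 0.0727 atm^-1 gives a polynomial in X; the root in (0,1) is X = 0.159.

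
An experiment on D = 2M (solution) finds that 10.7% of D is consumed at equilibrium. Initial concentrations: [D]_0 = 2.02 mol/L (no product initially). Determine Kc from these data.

Kc = 0.104 mol/L

Let X = conversion of D.
Concentrations: [D] = 2.02 − 2.02X; [M] = 4.04X.
At X = 0.107: [D] = 1.8, [M] = 0.432.
Kc = [M]^2 / ([D]) = 0.104 mol/L.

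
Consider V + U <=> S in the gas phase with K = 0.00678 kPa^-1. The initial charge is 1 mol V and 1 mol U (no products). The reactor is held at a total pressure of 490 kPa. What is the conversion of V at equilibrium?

X = 0.519

Take 1 mol V as basis and let X be its fractional conversion, so ξ = X.
Moles: n_V = 1 − X; n_U = 1 − X; n_S = X.
n_T = Σnᵢ = 2 − X.
With p_i = (n_i/n_T)P, K = p_S / (p_V p_U).
Substituting and setting equal to 0.00678 kPa^-1 gives a polynomial in X; the root in (0,1) is X = 0.519.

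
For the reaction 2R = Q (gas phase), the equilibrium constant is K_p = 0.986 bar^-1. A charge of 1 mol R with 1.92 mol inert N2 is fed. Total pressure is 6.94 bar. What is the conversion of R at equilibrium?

Let X = conversion of R (basis 1 mol R); extent of reaction ξ = 0.5X.
Mole table: n_R = 1 − X; n_Q = 0.5X; n_I = 1.92 (inert).
Total moles n_T = 2.92 − 0.5X.
With p_i = (n_i/n_T)P, K_p = p_Q / (p_R^2).
Substituting and setting equal to 0.986 bar^-1 gives a polynomial in X; the root in (0,1) is X = 0.649.

X = 0.649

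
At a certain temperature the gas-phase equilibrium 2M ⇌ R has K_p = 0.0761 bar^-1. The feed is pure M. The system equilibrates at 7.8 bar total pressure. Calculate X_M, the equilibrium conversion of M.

X = 0.456

Let X = conversion of M (basis 1 mol M); extent of reaction ξ = 0.5X.
Moles: n_M = 1 − X; n_R = 0.5X.
Summing: n_T = 1 − 0.5X.
With p_i = (n_i/n_T)P, K_p = p_R / (p_M^2).
Equating to 0.0761 bar^-1 and solving on 0 < X < 1: X = 0.456.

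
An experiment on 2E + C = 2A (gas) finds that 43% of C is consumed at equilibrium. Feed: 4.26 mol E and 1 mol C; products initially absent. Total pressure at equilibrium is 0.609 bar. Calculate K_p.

Let X = conversion of C (basis 1 mol C); extent of reaction ξ = X.
Moles: n_E = 4.26 − 2X; n_C = 1 − X; n_A = 2X.
Total moles n_T = 5.26 − X.
At X = 0.43: n_E = 3.4, n_C = 0.57, n_A = 0.86, n_T = 4.83.
p_i = (n_i/n_T)·P. K_p = p_A^2 / (p_E^2 p_C) = 0.89 bar^-1.

K_p = 0.89 bar^-1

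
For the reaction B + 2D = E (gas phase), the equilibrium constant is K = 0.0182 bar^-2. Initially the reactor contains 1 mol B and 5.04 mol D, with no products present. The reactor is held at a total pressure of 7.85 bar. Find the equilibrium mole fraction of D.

Let X = conversion of B (basis 1 mol B); extent of reaction ξ = X.
Mole table: n_B = 1 − X; n_D = 5.04 − 2X; n_E = X.
n_T = Σnᵢ = 6.04 − 2X.
y_i = n_i/n_T, p_i = y_i·P. K = p_E / (p_B p_D^2).
Substituting and setting equal to 0.0182 bar^-2 gives a polynomial in X; the root in (0,1) is X = 0.422.
Then n_D = 4.2, n_T = 5.2, so y_D = 0.808.

y_D = 0.808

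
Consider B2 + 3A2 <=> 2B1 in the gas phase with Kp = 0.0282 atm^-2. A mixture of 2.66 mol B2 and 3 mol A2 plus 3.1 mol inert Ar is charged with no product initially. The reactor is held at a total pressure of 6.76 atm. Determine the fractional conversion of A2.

Basis: 3 mol A2 initially; let X = conversion of A2. Extent ξ = X.
At extent ξ: n_B2 = 2.66 − X; n_A2 = 3 − 3X; n_B1 = 2X; n_I = 3.1 (inert).
Summing: n_T = 8.76 − 2X.
Mole fractions y_i = n_i/n_T; Kp = p_B1^2 / (p_B2 p_A2^3) with p_i = y_i·P.
Setting this equal to 0.0282 atm^-2 and taking the physical root (0 < X < 1) gives X = 0.315.

X = 0.315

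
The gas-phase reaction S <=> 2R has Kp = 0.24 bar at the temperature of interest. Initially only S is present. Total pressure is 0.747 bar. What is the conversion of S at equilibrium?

X = 0.273

Let X = conversion of S (basis 1 mol S); extent of reaction ξ = X.
Species balance: n_S = 1 − X; n_R = 2X.
Total moles n_T = 1 + X.
With p_i = (n_i/n_T)P, Kp = p_R^2 / (p_S).
Equating to 0.24 bar and solving on 0 < X < 1: X = 0.273.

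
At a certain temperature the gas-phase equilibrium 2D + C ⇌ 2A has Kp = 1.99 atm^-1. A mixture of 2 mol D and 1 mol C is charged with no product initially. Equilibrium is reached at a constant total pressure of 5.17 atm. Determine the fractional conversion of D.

Take 2 mol D as basis and let X be its fractional conversion, so ξ = X.
At extent ξ: n_D = 2 − 2X; n_C = 1 − X; n_A = 2X.
n_T = Σnᵢ = 3 − X.
y_i = n_i/n_T, p_i = y_i·P. Kp = p_A^2 / (p_D^2 p_C).
Equating to 1.99 atm^-1 and solving on 0 < X < 1: X = 0.574.

X = 0.574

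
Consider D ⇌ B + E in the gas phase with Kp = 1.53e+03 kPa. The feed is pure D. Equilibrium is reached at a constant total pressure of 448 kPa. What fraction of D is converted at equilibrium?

X = 0.879

Basis: 1 mol D initially; let X = conversion of D. Extent ξ = X.
Species balance: n_D = 1 − X; n_B = X; n_E = X.
n_T = Σnᵢ = 1 + X.
y_i = n_i/n_T, p_i = y_i·P. Kp = p_B p_E / (p_D).
Equating to 1.53e+03 kPa and solving on 0 < X < 1: X = 0.879.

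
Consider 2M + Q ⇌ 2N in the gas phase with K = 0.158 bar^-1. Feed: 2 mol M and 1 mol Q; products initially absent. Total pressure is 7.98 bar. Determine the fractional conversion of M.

X = 0.357

Let X = conversion of M (basis 2 mol M); extent of reaction ξ = X.
Moles: n_M = 2 − 2X; n_Q = 1 − X; n_N = 2X.
Summing: n_T = 3 − X.
Mole fractions y_i = n_i/n_T; K = p_N^2 / (p_M^2 p_Q) with p_i = y_i·P.
This yields a degree-3 equation in X; solving on (0,1), X = 0.357.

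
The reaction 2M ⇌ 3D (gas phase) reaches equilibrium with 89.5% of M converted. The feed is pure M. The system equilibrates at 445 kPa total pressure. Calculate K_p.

Let X = conversion of M (basis 1 mol M); extent of reaction ξ = 0.5X.
Moles: n_M = 1 − X; n_D = 1.5X.
n_T = Σnᵢ = 1 + 0.5X.
At X = 0.895: n_M = 0.105, n_D = 1.34, n_T = 1.45.
p_i = (n_i/n_T)·P. K_p = p_D^3 / (p_M^2) = 6.75e+04 kPa.

K_p = 6.75e+04 kPa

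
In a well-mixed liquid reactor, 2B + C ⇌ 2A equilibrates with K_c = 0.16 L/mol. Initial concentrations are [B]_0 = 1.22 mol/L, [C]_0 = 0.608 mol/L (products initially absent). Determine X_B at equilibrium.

Let X = conversion of B; extent ξ = 1.22X/2 mol/L.
Concentrations: [B] = 1.22 − 1.22X; [C] = 0.608 − 0.61X; [A] = 1.22X.
K_c = [A]^2 / ([B]^2 [C]).
This equals 0.16 at X = 0.216 (the root in 0 < X < 1).

X = 0.216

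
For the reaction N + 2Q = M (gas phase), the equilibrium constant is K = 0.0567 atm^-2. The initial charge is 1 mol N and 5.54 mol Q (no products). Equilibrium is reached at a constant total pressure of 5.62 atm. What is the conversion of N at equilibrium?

Basis: 1 mol N initially; let X = conversion of N. Extent ξ = X.
Moles: n_N = 1 − X; n_Q = 5.54 − 2X; n_M = X.
Total moles n_T = 6.54 − 2X.
y_i = n_i/n_T, p_i = y_i·P. K = p_M / (p_N p_Q^2).
Substituting and setting equal to 0.0567 atm^-2 gives a polynomial in X; the root in (0,1) is X = 0.544.

X = 0.544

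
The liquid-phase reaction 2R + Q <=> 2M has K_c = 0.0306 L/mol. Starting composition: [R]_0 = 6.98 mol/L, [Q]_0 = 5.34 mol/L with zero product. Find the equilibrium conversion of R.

X = 0.269

Let X = conversion of R; extent ξ = 6.98X/2 mol/L.
Concentrations: [R] = 6.98 − 6.98X; [Q] = 5.34 − 3.49X; [M] = 6.98X.
K_c = [M]^2 / ([R]^2 [Q]).
Equating to 0.0306 L/mol: the physical root is X = 0.269.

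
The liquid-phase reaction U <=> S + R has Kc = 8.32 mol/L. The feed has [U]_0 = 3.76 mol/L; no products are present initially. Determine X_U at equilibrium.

X = 0.747

Let X = conversion of U; extent ξ = 3.76·X mol/L.
Concentrations: [U] = 3.76 − 3.76X; [S] = 3.76X; [R] = 3.76X.
Kc = [S] [R] / ([U]).
Equating to 8.32 mol/L: the physical root is X = 0.747.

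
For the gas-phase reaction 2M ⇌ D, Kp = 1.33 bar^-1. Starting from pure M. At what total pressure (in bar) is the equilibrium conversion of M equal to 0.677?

Let X = conversion of M (basis 1 mol M); extent of reaction ξ = 0.5X.
At extent ξ: n_M = 1 − X; n_D = 0.5X.
Summing: n_T = 1 − 0.5X.
Kp = p_D / (p_M^2) with p_i = (n_i/n_T)·P.
At X = 0.677: the mole-fraction product g(X) = Π y_i^ν_i = 2.146. Since Kp = g(X)·P^{-1}, P = (g/Kp)^(1/1) = (2.146/1.33)^(1/1) = 1.61 bar.

P = 1.61 bar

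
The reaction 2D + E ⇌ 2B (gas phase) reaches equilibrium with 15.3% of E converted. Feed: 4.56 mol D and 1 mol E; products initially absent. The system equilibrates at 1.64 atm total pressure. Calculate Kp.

Take 1 mol E as basis and let X be its fractional conversion, so ξ = X.
At extent ξ: n_D = 4.56 − 2X; n_E = 1 − X; n_B = 2X.
Total moles n_T = 5.56 − X.
At X = 0.153: n_D = 4.25, n_E = 0.847, n_B = 0.306, n_T = 5.41.
p_i = (n_i/n_T)·P. Kp = p_B^2 / (p_D^2 p_E) = 0.0201 atm^-1.

Kp = 0.0201 atm^-1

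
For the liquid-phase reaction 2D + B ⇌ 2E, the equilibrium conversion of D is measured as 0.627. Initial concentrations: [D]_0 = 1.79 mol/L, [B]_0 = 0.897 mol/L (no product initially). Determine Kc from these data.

Let X = conversion of D.
Concentrations: [D] = 1.79 − 1.79X; [B] = 0.897 − 0.895X; [E] = 1.79X.
At X = 0.627: [D] = 0.668, [B] = 0.336, [E] = 1.12.
Kc = [E]^2 / ([D]^2 [B]) = 8.41 L/mol.

Kc = 8.41 L/mol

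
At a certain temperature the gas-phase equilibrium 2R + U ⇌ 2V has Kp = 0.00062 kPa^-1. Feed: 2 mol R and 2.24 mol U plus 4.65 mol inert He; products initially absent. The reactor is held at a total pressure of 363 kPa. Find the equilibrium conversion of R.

Let X = conversion of R (basis 2 mol R); extent of reaction ξ = X.
Mole table: n_R = 2 − 2X; n_U = 2.24 − X; n_V = 2X; n_I = 4.65 (inert).
n_T = Σnᵢ = 8.89 − X.
With p_i = (n_i/n_T)P, Kp = p_V^2 / (p_R^2 p_U).
This yields a degree-3 equation in X; solving on (0,1), X = 0.187.

X = 0.187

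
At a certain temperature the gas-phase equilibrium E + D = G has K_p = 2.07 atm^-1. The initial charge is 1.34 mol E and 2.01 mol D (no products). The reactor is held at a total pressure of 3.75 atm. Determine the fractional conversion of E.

X = 0.767

Basis: 1.34 mol E initially; let X = conversion of E. Extent ξ = 1.34X.
Mole table: n_E = 1.34 − 1.34X; n_D = 2.01 − 1.34X; n_G = 1.34X.
Summing: n_T = 3.35 − 1.34X.
y_i = n_i/n_T, p_i = y_i·P. K_p = p_G / (p_E p_D).
This yields a degree-2 equation in X; solving on (0,1), X = 0.767.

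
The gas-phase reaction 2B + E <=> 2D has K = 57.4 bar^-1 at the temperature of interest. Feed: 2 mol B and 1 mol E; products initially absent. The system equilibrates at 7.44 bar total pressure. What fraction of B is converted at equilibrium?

Let X = conversion of B (basis 2 mol B); extent of reaction ξ = X.
At extent ξ: n_B = 2 − 2X; n_E = 1 − X; n_D = 2X.
Summing: n_T = 3 − X.
With p_i = (n_i/n_T)P, K = p_D^2 / (p_B^2 p_E).
Setting this equal to 57.4 bar^-1 and taking the physical root (0 < X < 1) gives X = 0.847.

X = 0.847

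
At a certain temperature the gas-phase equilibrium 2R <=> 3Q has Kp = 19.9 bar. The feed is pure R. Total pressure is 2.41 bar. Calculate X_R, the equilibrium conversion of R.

Let X = conversion of R (basis 1 mol R); extent of reaction ξ = 0.5X.
Mole table: n_R = 1 − X; n_Q = 1.5X.
n_T = Σnᵢ = 1 + 0.5X.
Mole fractions y_i = n_i/n_T; Kp = p_Q^3 / (p_R^2) with p_i = y_i·P.
Setting this equal to 19.9 bar and taking the physical root (0 < X < 1) gives X = 0.686.

X = 0.686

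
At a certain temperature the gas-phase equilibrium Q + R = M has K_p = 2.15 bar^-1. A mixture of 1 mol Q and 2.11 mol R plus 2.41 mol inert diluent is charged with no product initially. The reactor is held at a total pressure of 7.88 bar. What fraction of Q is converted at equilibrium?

Take 1 mol Q as basis and let X be its fractional conversion, so ξ = X.
Mole table: n_Q = 1 − X; n_R = 2.11 − X; n_M = X; n_I = 2.41 (inert).
Summing: n_T = 5.52 − X.
y_i = n_i/n_T, p_i = y_i·P. K_p = p_M / (p_Q p_R).
Setting this equal to 2.15 bar^-1 and taking the physical root (0 < X < 1) gives X = 0.823.

X = 0.823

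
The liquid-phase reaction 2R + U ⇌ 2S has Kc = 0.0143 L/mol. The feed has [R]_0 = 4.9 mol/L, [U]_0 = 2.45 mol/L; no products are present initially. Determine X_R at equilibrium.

Let X = conversion of R; extent ξ = 4.9X/2 mol/L.
Concentrations: [R] = 4.9 − 4.9X; [U] = 2.45 − 2.45X; [S] = 4.9X.
Kc = [S]^2 / ([R]^2 [U]).
Equating to 0.0143 L/mol: the physical root is X = 0.147.

X = 0.147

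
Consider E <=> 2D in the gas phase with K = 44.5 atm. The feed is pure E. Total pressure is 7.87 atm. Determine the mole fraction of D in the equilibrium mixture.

y_D = 0.867

Take 1 mol E as basis and let X be its fractional conversion, so ξ = X.
At extent ξ: n_E = 1 − X; n_D = 2X.
n_T = Σnᵢ = 1 + X.
y_i = n_i/n_T, p_i = y_i·P. K = p_D^2 / (p_E).
Setting this equal to 44.5 atm and taking the physical root (0 < X < 1) gives X = 0.765.
Then n_D = 1.53, n_T = 1.77, so y_D = 0.867.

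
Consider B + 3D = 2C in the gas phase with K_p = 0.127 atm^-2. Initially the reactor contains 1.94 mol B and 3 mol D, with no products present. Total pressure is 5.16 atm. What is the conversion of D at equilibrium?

Basis: 3 mol D initially; let X = conversion of D. Extent ξ = X.
Mole table: n_B = 1.94 − X; n_D = 3 − 3X; n_C = 2X.
Total moles n_T = 4.94 − 2X.
Mole fractions y_i = n_i/n_T; K_p = p_C^2 / (p_B p_D^3) with p_i = y_i·P.
Substituting and setting equal to 0.127 atm^-2 gives a polynomial in X; the root in (0,1) is X = 0.506.

X = 0.506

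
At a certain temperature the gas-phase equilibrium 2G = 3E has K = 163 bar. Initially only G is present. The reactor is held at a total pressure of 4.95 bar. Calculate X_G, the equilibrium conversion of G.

X = 0.805

Let X = conversion of G (basis 1 mol G); extent of reaction ξ = 0.5X.
Mole table: n_G = 1 − X; n_E = 1.5X.
Summing: n_T = 1 + 0.5X.
y_i = n_i/n_T, p_i = y_i·P. K = p_E^3 / (p_G^2).
Substituting and setting equal to 163 bar gives a polynomial in X; the root in (0,1) is X = 0.805.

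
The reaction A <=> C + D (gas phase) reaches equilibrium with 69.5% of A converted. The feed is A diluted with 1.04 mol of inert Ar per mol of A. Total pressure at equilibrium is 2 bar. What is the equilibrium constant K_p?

Take 1 mol A as basis and let X be its fractional conversion, so ξ = X.
Moles: n_A = 1 − X; n_C = X; n_D = X; n_I = 1.04 (inert).
Summing: n_T = 2.04 + X.
At X = 0.695: n_A = 0.305, n_C = 0.695, n_D = 0.695, n_T = 2.73.
p_i = (n_i/n_T)·P. K_p = p_C p_D / (p_A) = 1.16 bar.

K_p = 1.16 bar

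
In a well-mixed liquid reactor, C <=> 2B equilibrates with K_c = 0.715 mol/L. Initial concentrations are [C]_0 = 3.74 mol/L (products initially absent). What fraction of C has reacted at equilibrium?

Let X = conversion of C; extent ξ = 3.74·X mol/L.
Concentrations: [C] = 3.74 − 3.74X; [B] = 7.48X.
K_c = [B]^2 / ([C]).
Equating to 0.715 mol/L: the physical root is X = 0.196.

X = 0.196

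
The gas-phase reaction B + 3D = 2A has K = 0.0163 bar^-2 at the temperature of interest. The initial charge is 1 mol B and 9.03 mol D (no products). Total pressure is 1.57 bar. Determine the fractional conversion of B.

X = 0.223

Basis: 1 mol B initially; let X = conversion of B. Extent ξ = X.
Mole table: n_B = 1 − X; n_D = 9.03 − 3X; n_A = 2X.
n_T = Σnᵢ = 10 − 2X.
y_i = n_i/n_T, p_i = y_i·P. K = p_A^2 / (p_B p_D^3).
Equating to 0.0163 bar^-2 and solving on 0 < X < 1: X = 0.223.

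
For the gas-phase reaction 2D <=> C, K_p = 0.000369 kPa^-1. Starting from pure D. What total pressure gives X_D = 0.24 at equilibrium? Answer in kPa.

Let X = conversion of D (basis 1 mol D); extent of reaction ξ = 0.5X.
Mole table: n_D = 1 − X; n_C = 0.5X.
Summing: n_T = 1 − 0.5X.
K_p = p_C / (p_D^2) with p_i = (n_i/n_T)·P.
At X = 0.24: the mole-fraction product g(X) = Π y_i^ν_i = 0.1828. Since K_p = g(X)·P^{-1}, P = (g/K_p)^(1/1) = (0.1828/0.000369)^(1/1) = 495 kPa.

P = 495 kPa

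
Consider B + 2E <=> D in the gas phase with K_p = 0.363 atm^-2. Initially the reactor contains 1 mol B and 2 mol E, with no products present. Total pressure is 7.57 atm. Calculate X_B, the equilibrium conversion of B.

X = 0.724

Take 1 mol B as basis and let X be its fractional conversion, so ξ = X.
Mole table: n_B = 1 − X; n_E = 2 − 2X; n_D = X.
Summing: n_T = 3 − 2X.
With p_i = (n_i/n_T)P, K_p = p_D / (p_B p_E^2).
Equating to 0.363 atm^-2 and solving on 0 < X < 1: X = 0.724.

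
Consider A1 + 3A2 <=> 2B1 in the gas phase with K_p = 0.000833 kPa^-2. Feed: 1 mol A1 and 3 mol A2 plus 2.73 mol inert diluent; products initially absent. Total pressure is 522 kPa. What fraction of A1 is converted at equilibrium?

X = 0.692

Take 1 mol A1 as basis and let X be its fractional conversion, so ξ = X.
Mole table: n_A1 = 1 − X; n_A2 = 3 − 3X; n_B1 = 2X; n_I = 2.73 (inert).
n_T = Σnᵢ = 6.73 − 2X.
With p_i = (n_i/n_T)P, K_p = p_B1^2 / (p_A1 p_A2^3).
This yields a degree-4 equation in X; solving on (0,1), X = 0.692.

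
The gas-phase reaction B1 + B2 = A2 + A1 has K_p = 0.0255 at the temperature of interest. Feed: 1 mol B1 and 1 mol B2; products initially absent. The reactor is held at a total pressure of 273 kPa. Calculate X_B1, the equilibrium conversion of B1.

Take 1 mol B1 as basis and let X be its fractional conversion, so ξ = X.
Species balance: n_B1 = 1 − X; n_B2 = 1 − X; n_A2 = X; n_A1 = X.
n_T stays at 2 (no change in mole number).
y_i = n_i/n_T, p_i = y_i·P. K_p = p_A2 p_A1 / (p_B1 p_B2).
This yields a degree-2 equation in X; solving on (0,1), X = 0.138.

X = 0.138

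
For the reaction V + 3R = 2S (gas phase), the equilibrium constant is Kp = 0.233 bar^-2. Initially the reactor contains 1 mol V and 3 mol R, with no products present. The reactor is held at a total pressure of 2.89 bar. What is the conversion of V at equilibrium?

X = 0.404

Basis: 1 mol V initially; let X = conversion of V. Extent ξ = X.
Mole table: n_V = 1 − X; n_R = 3 − 3X; n_S = 2X.
Total moles n_T = 4 − 2X.
With p_i = (n_i/n_T)P, Kp = p_S^2 / (p_V p_R^3).
This yields a degree-4 equation in X; solving on (0,1), X = 0.404.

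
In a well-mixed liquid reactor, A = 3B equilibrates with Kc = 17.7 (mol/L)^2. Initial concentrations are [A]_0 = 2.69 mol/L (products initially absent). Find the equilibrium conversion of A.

Let X = conversion of A; extent ξ = 2.69·X mol/L.
Concentrations: [A] = 2.69 − 2.69X; [B] = 8.07X.
Kc = [B]^3 / ([A]).
This equals 17.7 at X = 0.382 (the root in 0 < X < 1).

X = 0.382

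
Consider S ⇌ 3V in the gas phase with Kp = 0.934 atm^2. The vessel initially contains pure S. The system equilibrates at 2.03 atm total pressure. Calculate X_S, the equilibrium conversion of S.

X = 0.241

Take 1 mol S as basis and let X be its fractional conversion, so ξ = X.
At extent ξ: n_S = 1 − X; n_V = 3X.
Total moles n_T = 1 + 2X.
With p_i = (n_i/n_T)P, Kp = p_V^3 / (p_S).
Equating to 0.934 atm^2 and solving on 0 < X < 1: X = 0.241.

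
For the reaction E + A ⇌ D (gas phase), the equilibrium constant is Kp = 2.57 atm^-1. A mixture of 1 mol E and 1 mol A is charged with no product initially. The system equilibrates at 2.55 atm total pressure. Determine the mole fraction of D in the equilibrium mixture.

y_D = 0.466

Basis: 1 mol E initially; let X = conversion of E. Extent ξ = X.
Mole table: n_E = 1 − X; n_A = 1 − X; n_D = X.
n_T = Σnᵢ = 2 − X.
y_i = n_i/n_T, p_i = y_i·P. Kp = p_D / (p_E p_A).
Setting this equal to 2.57 atm^-1 and taking the physical root (0 < X < 1) gives X = 0.636.
Then n_D = 0.636, n_T = 1.36, so y_D = 0.466.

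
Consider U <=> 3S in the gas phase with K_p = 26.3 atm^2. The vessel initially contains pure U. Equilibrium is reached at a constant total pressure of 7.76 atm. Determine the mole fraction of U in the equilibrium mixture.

Basis: 1 mol U initially; let X = conversion of U. Extent ξ = X.
At extent ξ: n_U = 1 − X; n_S = 3X.
Summing: n_T = 1 + 2X.
Mole fractions y_i = n_i/n_T; K_p = p_S^3 / (p_U) with p_i = y_i·P.
This yields a degree-3 equation in X; solving on (0,1), X = 0.308.
Then n_U = 0.692, n_T = 1.62, so y_U = 0.428.

y_U = 0.428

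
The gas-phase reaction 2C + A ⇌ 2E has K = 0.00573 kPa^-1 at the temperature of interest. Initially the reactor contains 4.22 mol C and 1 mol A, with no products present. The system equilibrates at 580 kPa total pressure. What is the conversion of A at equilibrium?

Take 1 mol A as basis and let X be its fractional conversion, so ξ = X.
Mole table: n_C = 4.22 − 2X; n_A = 1 − X; n_E = 2X.
Total moles n_T = 5.22 − X.
y_i = n_i/n_T, p_i = y_i·P. K = p_E^2 / (p_C^2 p_A).
This yields a degree-3 equation in X; solving on (0,1), X = 0.685.

X = 0.685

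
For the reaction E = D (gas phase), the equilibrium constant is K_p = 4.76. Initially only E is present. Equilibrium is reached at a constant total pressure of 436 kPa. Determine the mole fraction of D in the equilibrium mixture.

Let X = conversion of E (basis 1 mol E); extent of reaction ξ = X.
Moles: n_E = 1 − X; n_D = X.
n_T stays at 1 (no change in mole number).
Mole fractions y_i = n_i/n_T; K_p = p_D / (p_E) with p_i = y_i·P.
Substituting and setting equal to 4.76 gives a polynomial in X; the root in (0,1) is X = 0.826.
Then n_D = 0.826, n_T = 1, so y_D = 0.826.

y_D = 0.826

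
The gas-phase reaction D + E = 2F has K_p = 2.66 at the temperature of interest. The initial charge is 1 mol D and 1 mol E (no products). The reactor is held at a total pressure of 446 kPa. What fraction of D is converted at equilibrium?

X = 0.449

Let X = conversion of D (basis 1 mol D); extent of reaction ξ = X.
Moles: n_D = 1 − X; n_E = 1 − X; n_F = 2X.
Since Δν = 0, n_T = 2 throughout.
With p_i = (n_i/n_T)P, K_p = p_F^2 / (p_D p_E).
This yields a degree-2 equation in X; solving on (0,1), X = 0.449.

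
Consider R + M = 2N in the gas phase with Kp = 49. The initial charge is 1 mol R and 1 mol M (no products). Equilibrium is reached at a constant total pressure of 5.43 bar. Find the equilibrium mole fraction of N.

Take 1 mol R as basis and let X be its fractional conversion, so ξ = X.
At extent ξ: n_R = 1 − X; n_M = 1 − X; n_N = 2X.
Since Δν = 0, n_T = 2 throughout.
With p_i = (n_i/n_T)P, Kp = p_N^2 / (p_R p_M).
Substituting and setting equal to 49 gives a polynomial in X; the root in (0,1) is X = 0.778.
Then n_N = 1.56, n_T = 2, so y_N = 0.778.

y_N = 0.778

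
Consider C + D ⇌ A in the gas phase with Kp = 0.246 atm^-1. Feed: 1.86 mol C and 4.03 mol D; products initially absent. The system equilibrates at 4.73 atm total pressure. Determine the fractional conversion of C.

Take 1.86 mol C as basis and let X be its fractional conversion, so ξ = 1.86X.
Mole table: n_C = 1.86 − 1.86X; n_D = 4.03 − 1.86X; n_A = 1.86X.
n_T = Σnᵢ = 5.89 − 1.86X.
y_i = n_i/n_T, p_i = y_i·P. Kp = p_A / (p_C p_D).
This yields a degree-2 equation in X; solving on (0,1), X = 0.425.

X = 0.425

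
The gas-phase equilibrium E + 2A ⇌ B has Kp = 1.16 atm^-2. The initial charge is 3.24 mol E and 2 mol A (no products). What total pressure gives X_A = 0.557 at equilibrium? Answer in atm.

P = 1.97 atm

Basis: 2 mol A initially; let X = conversion of A. Extent ξ = X.
Moles: n_E = 3.24 − X; n_A = 2 − 2X; n_B = X.
Summing: n_T = 5.24 − 2X.
Kp = p_B / (p_E p_A^2) with p_i = (n_i/n_T)·P.
At X = 0.557: the mole-fraction product g(X) = Π y_i^ν_i = 4.502. Since Kp = g(X)·P^{-2}, P = (g/Kp)^(1/2) = (4.502/1.16)^(1/2) = 1.97 atm.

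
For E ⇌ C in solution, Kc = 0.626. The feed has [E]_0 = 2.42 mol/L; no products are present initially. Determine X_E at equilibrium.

X = 0.385

Let X = conversion of E; extent ξ = 2.42·X mol/L.
Concentrations: [E] = 2.42 − 2.42X; [C] = 2.42X.
Kc = [C] / ([E]).
Equating to 0.626: the physical root is X = 0.385.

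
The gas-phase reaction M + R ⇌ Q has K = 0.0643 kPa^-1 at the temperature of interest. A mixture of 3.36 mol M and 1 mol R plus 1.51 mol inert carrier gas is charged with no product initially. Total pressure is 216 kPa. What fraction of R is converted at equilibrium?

Basis: 1 mol R initially; let X = conversion of R. Extent ξ = X.
At extent ξ: n_M = 3.36 − X; n_R = 1 − X; n_Q = X; n_I = 1.51 (inert).
Summing: n_T = 5.87 − X.
y_i = n_i/n_T, p_i = y_i·P. K = p_Q / (p_M p_R).
Substituting and setting equal to 0.0643 kPa^-1 gives a polynomial in X; the root in (0,1) is X = 0.874.

X = 0.874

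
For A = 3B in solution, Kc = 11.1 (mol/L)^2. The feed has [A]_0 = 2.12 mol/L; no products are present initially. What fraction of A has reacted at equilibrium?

X = 0.383

Let X = conversion of A; extent ξ = 2.12·X mol/L.
Concentrations: [A] = 2.12 − 2.12X; [B] = 6.36X.
Kc = [B]^3 / ([A]).
Equating to 11.1 (mol/L)^2: the physical root is X = 0.383.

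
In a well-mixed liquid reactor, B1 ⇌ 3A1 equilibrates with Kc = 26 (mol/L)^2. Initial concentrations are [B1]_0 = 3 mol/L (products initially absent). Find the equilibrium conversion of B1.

Let X = conversion of B1; extent ξ = 3·X mol/L.
Concentrations: [B1] = 3 − 3X; [A1] = 9X.
Kc = [A1]^3 / ([B1]).
Setting equal to 26 and solving for X on (0,1) gives X = 0.400.

X = 0.400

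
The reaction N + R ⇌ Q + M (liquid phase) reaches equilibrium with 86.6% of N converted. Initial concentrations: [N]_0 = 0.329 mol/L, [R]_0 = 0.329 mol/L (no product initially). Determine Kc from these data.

Let X = conversion of N.
Concentrations: [N] = 0.329 − 0.329X; [R] = 0.329 − 0.329X; [Q] = 0.329X; [M] = 0.329X.
At X = 0.866: [N] = 0.0441, [R] = 0.0441, [Q] = 0.285, [M] = 0.285.
Kc = [Q] [M] / ([N] [R]) = 41.8.

Kc = 41.8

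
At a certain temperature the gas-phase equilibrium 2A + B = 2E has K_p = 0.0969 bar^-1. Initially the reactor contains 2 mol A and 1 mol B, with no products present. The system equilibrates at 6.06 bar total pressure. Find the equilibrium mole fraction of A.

y_A = 0.528

Let X = conversion of A (basis 2 mol A); extent of reaction ξ = X.
Species balance: n_A = 2 − 2X; n_B = 1 − X; n_E = 2X.
Summing: n_T = 3 − X.
y_i = n_i/n_T, p_i = y_i·P. K_p = p_E^2 / (p_A^2 p_B).
This yields a degree-3 equation in X; solving on (0,1), X = 0.283.
Then n_A = 1.43, n_T = 2.72, so y_A = 0.528.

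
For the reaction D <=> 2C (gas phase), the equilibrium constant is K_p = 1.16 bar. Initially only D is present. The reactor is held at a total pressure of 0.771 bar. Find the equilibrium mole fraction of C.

Basis: 1 mol D initially; let X = conversion of D. Extent ξ = X.
Moles: n_D = 1 − X; n_C = 2X.
Total moles n_T = 1 + X.
With p_i = (n_i/n_T)P, K_p = p_C^2 / (p_D).
Equating to 1.16 bar and solving on 0 < X < 1: X = 0.523.
Then n_C = 1.05, n_T = 1.52, so y_C = 0.687.

y_C = 0.687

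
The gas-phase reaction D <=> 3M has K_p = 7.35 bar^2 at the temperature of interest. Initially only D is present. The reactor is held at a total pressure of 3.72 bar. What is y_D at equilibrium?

y_D = 0.402

Let X = conversion of D (basis 1 mol D); extent of reaction ξ = X.
At extent ξ: n_D = 1 − X; n_M = 3X.
n_T = Σnᵢ = 1 + 2X.
With p_i = (n_i/n_T)P, K_p = p_M^3 / (p_D).
Setting this equal to 7.35 bar^2 and taking the physical root (0 < X < 1) gives X = 0.331.
Then n_D = 0.669, n_T = 1.66, so y_D = 0.402.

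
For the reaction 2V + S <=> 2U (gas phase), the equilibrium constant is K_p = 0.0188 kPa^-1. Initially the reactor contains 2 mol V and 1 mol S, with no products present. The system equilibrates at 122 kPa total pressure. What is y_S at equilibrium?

Basis: 2 mol V initially; let X = conversion of V. Extent ξ = X.
Moles: n_V = 2 − 2X; n_S = 1 − X; n_U = 2X.
n_T = Σnᵢ = 3 − X.
y_i = n_i/n_T, p_i = y_i·P. K_p = p_U^2 / (p_V^2 p_S).
Equating to 0.0188 kPa^-1 and solving on 0 < X < 1: X = 0.418.
Then n_S = 0.582, n_T = 2.58, so y_S = 0.225.

y_S = 0.225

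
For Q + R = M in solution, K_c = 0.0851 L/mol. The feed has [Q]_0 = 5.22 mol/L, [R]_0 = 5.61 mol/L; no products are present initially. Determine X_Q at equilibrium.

Let X = conversion of Q; extent ξ = 5.22·X mol/L.
Concentrations: [Q] = 5.22 − 5.22X; [R] = 5.61 − 5.22X; [M] = 5.22X.
K_c = [M] / ([Q] [R]).
Solving K_c = 0.0851 for X ∈ (0,1): X = 0.265.

X = 0.265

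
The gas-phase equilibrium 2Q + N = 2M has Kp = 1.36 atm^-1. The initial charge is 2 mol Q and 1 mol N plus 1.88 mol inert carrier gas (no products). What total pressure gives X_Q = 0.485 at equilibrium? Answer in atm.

P = 5.57 atm

Basis: 2 mol Q initially; let X = conversion of Q. Extent ξ = X.
At extent ξ: n_Q = 2 − 2X; n_N = 1 − X; n_M = 2X; n_I = 1.88 (inert).
n_T = Σnᵢ = 4.88 − X.
Kp = p_M^2 / (p_Q^2 p_N) with p_i = (n_i/n_T)·P.
At X = 0.485: the mole-fraction product g(X) = Π y_i^ν_i = 7.569. Since Kp = g(X)·P^{-1}, P = (g/Kp)^(1/1) = (7.569/1.36)^(1/1) = 5.57 atm.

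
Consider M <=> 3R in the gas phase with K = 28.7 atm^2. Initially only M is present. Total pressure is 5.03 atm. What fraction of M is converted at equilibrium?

X = 0.436

Let X = conversion of M (basis 1 mol M); extent of reaction ξ = X.
Mole table: n_M = 1 − X; n_R = 3X.
Total moles n_T = 1 + 2X.
Mole fractions y_i = n_i/n_T; K = p_R^3 / (p_M) with p_i = y_i·P.
Setting this equal to 28.7 atm^2 and taking the physical root (0 < X < 1) gives X = 0.436.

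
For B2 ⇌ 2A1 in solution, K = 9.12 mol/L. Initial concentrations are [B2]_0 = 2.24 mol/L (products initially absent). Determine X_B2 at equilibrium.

X = 0.621

Let X = conversion of B2; extent ξ = 2.24·X mol/L.
Concentrations: [B2] = 2.24 − 2.24X; [A1] = 4.48X.
K = [A1]^2 / ([B2]).
Solving K = 9.12 for X ∈ (0,1): X = 0.621.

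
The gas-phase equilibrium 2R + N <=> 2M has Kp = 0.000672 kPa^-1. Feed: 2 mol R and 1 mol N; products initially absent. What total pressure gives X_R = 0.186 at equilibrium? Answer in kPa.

P = 269 kPa

Take 2 mol R as basis and let X be its fractional conversion, so ξ = X.
Mole table: n_R = 2 − 2X; n_N = 1 − X; n_M = 2X.
Summing: n_T = 3 − X.
Kp = p_M^2 / (p_R^2 p_N) with p_i = (n_i/n_T)·P.
At X = 0.186: the mole-fraction product g(X) = Π y_i^ν_i = 0.1805. Since Kp = g(X)·P^{-1}, P = (g/Kp)^(1/1) = (0.1805/0.000672)^(1/1) = 269 kPa.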